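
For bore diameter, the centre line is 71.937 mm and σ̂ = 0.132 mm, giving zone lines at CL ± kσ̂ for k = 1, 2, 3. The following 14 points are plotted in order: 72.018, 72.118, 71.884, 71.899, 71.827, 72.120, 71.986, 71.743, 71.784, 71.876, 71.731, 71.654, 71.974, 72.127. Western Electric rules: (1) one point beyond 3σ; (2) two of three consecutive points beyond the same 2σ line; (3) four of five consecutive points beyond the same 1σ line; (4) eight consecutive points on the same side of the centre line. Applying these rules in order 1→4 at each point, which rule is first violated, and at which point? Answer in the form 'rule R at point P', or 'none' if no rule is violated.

Zone of each point (C = within 1σ̂, B = 1σ̂–2σ̂, A = 2σ̂–3σ̂, * = beyond 3σ̂; sign = side of CL): 1:+C, 2:+B, 3:-C, 4:-C, 5:-C, 6:+B, 7:+C, 8:-B, 9:-B, 10:-C, 11:-B, 12:-A, 13:+C, 14:+B
Rule 3 (four of five consecutive points beyond the same 1σ limit) is satisfied at point 12.

rule 3 at point 12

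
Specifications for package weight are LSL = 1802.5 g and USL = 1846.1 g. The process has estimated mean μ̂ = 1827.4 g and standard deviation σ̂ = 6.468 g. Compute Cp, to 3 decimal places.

1.123

Cp = (USL − LSL) / (6σ̂) = (1846.1 − 1802.5) / (6 × 6.468) = 43.6000 / 38.8080 = 1.1235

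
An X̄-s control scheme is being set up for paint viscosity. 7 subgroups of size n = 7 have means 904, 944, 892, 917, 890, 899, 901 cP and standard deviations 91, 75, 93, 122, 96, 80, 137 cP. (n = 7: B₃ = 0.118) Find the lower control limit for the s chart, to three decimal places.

11.699

s̄ = (91 + 75 + 93 + 122 + 96 + 80 + 137) / 7 = 99.1429
LCL_s = B₃·s̄ = 0.118 × 99.1429 = 11.6989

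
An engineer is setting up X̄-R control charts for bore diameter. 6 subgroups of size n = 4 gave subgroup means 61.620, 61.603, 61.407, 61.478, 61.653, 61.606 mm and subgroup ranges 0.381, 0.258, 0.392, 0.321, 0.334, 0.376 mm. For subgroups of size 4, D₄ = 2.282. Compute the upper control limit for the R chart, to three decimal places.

R̄ = (0.381 + 0.258 + 0.392 + 0.321 + 0.334 + 0.376) / 6 = 2.0620 / 6 = 0.3437
UCL_R = D₄·R̄ = 2.282 × 0.3437 = 0.7842

0.784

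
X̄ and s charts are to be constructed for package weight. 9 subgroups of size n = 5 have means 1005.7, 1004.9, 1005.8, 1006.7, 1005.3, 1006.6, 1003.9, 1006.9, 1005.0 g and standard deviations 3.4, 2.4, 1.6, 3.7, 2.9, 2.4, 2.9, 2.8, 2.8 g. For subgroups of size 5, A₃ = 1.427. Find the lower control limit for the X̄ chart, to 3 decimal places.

1001.696

X̄̄ = (1005.7 + 1004.9 + 1005.8 + 1006.7 + 1005.3 + 1006.6 + 1003.9 + 1006.9 + 1005.0) / 9 = 1005.6444
s̄ = (3.4 + 2.4 + 1.6 + 3.7 + 2.9 + 2.4 + 2.9 + 2.8 + 2.8) / 9 = 2.7667
LCL = X̄̄ − A₃·s̄ = 1005.6444 − 1.427 × 2.7667 = 1001.6964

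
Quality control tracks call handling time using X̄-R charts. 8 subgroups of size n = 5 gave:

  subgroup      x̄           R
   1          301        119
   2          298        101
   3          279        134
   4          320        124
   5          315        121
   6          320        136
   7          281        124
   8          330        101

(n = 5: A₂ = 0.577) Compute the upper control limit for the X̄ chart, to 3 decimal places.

374.740

X̄̄ = (301 + 298 + 279 + 320 + 315 + 320 + 281 + 330) / 8 = 2444.0000 / 8 = 305.5000
R̄ = (119 + 101 + 134 + 124 + 121 + 136 + 124 + 101) / 8 = 960.0000 / 8 = 120.0000
UCL = X̄̄ + A₂·R̄ = 305.5000 + 0.577 × 120.0000 = 374.7400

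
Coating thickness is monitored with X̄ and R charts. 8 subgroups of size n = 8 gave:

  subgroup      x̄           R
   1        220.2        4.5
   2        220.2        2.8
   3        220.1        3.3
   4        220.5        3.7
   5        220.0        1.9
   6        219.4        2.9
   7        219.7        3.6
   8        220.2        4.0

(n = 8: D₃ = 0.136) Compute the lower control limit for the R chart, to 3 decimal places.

0.454

R̄ = (4.5 + 2.8 + 3.3 + 3.7 + 1.9 + 2.9 + 3.6 + 4.0) / 8 = 26.7000 / 8 = 3.3375
LCL_R = D₃·R̄ = 0.136 × 3.3375 = 0.4539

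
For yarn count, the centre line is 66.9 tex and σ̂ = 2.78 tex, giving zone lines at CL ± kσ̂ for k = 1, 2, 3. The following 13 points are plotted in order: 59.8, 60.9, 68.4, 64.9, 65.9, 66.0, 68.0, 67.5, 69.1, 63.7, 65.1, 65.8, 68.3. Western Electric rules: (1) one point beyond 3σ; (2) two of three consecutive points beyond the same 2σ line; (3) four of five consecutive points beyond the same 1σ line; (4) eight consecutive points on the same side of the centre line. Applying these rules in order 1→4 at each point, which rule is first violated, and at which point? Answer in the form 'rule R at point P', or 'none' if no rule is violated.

rule 2 at point 2

Zone of each point (C = within 1σ̂, B = 1σ̂–2σ̂, A = 2σ̂–3σ̂, * = beyond 3σ̂; sign = side of CL): 1:-A, 2:-A, 3:+C, 4:-C, 5:-C, 6:-C, 7:+C, 8:+C, 9:+C, 10:-B, 11:-C, 12:-C, 13:+C
Rule 2 (two of three consecutive points beyond the same 2σ limit) is satisfied at point 2.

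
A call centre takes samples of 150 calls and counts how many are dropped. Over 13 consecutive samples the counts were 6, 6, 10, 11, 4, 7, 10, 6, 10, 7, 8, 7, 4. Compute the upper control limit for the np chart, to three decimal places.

15.334

p̄ = Σdᵢ / (k·n) = 96 / (13 × 150) = 0.04923
UCL = np̄ + 3·√(np̄(1−p̄)) = 7.3846 + 3 × √(7.3846×0.95077) = 7.3846 + 3 × 2.6497 = 15.3338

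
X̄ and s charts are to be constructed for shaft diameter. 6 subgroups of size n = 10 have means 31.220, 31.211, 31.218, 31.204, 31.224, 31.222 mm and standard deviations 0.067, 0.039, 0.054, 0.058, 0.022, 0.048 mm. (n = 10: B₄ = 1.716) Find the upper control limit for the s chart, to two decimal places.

s̄ = (0.067 + 0.039 + 0.054 + 0.058 + 0.022 + 0.048) / 6 = 0.0480
UCL_s = B₄·s̄ = 1.716 × 0.0480 = 0.0824

0.08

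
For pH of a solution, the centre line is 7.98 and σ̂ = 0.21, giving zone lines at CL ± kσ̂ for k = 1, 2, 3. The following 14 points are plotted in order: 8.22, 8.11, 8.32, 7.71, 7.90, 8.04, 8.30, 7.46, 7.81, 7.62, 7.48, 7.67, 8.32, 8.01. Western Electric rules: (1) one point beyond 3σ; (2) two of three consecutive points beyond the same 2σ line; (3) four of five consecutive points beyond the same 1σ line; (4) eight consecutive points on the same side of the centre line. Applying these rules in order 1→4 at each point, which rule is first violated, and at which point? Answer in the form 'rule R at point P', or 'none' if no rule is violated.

Zone of each point (C = within 1σ̂, B = 1σ̂–2σ̂, A = 2σ̂–3σ̂, * = beyond 3σ̂; sign = side of CL): 1:+B, 2:+C, 3:+B, 4:-B, 5:-C, 6:+C, 7:+B, 8:-A, 9:-C, 10:-B, 11:-A, 12:-B, 13:+B, 14:+C
Rule 3 (four of five consecutive points beyond the same 1σ limit) is satisfied at point 12.

rule 3 at point 12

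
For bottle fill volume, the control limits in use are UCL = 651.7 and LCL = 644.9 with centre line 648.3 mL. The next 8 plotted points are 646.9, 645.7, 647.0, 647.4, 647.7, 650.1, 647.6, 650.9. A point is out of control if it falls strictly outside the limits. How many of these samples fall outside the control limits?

All 8 points lie within [644.9, 651.7].

0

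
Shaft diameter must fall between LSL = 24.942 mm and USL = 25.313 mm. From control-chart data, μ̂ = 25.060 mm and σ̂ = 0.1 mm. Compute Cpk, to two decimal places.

0.39

Cpu = (USL − μ̂) / (3σ̂) = (25.313 − 25.060) / (3 × 0.1) = 0.8433; Cpl = (μ̂ − LSL) / (3σ̂) = (25.060 − 24.942) / (3 × 0.1) = 0.3933; Cpk = min(Cpu, Cpl) = 0.3933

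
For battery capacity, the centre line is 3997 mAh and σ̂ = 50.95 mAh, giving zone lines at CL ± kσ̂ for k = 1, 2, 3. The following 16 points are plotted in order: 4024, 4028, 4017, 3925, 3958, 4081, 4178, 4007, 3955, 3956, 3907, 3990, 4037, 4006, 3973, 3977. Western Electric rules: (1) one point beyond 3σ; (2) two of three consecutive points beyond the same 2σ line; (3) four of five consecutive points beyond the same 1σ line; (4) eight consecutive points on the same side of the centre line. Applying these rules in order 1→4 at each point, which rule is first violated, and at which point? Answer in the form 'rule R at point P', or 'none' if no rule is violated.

rule 1 at point 7

Zone of each point (C = within 1σ̂, B = 1σ̂–2σ̂, A = 2σ̂–3σ̂, * = beyond 3σ̂; sign = side of CL): 1:+C, 2:+C, 3:+C, 4:-B, 5:-C, 6:+B, 7:+*, 8:+C, 9:-C, 10:-C, 11:-B, 12:-C, 13:+C, 14:+C, 15:-C, 16:-C
Rule 1 (one point beyond the 3σ limits) is satisfied at point 7.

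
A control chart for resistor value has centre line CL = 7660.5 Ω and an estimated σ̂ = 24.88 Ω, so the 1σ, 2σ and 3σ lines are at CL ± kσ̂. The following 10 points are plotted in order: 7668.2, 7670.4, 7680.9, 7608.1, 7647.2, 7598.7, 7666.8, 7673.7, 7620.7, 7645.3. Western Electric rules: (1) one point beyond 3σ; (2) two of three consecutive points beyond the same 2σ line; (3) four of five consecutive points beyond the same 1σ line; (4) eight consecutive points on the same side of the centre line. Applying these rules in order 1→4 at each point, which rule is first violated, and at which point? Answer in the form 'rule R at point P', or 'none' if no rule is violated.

rule 2 at point 6

Zone of each point (C = within 1σ̂, B = 1σ̂–2σ̂, A = 2σ̂–3σ̂, * = beyond 3σ̂; sign = side of CL): 1:+C, 2:+C, 3:+C, 4:-A, 5:-C, 6:-A, 7:+C, 8:+C, 9:-B, 10:-C
Rule 2 (two of three consecutive points beyond the same 2σ limit) is satisfied at point 6.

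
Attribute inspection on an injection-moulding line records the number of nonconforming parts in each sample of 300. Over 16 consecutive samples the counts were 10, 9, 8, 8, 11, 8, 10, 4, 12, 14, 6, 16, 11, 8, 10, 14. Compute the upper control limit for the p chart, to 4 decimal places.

p̄ = Σdᵢ / (k·n) = 159 / (16 × 300) = 0.03313
UCL = p̄ + 3·√(p̄(1−p̄)/n) = 0.03313 + 3 × √(0.03313×0.96688/300) = 0.03313 + 3 × 0.01033 = 0.06412

0.0641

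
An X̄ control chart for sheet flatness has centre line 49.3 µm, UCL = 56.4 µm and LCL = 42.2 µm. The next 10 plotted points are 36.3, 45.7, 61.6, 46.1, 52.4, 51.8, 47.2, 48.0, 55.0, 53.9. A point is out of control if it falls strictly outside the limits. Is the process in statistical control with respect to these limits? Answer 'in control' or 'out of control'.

Compare each point to [42.2, 56.4]: sample 1 = 36.3 < LCL; sample 3 = 61.6 > UCL.

out of control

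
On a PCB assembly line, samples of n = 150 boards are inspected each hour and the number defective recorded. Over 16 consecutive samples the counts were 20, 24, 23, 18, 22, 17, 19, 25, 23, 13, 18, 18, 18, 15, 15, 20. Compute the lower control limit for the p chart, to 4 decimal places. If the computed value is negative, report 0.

0.0464

p̄ = Σdᵢ / (k·n) = 308 / (16 × 150) = 0.12833
LCL = p̄ − 3·√(p̄(1−p̄)/n) = 0.12833 − 3 × 0.02731 = 0.04641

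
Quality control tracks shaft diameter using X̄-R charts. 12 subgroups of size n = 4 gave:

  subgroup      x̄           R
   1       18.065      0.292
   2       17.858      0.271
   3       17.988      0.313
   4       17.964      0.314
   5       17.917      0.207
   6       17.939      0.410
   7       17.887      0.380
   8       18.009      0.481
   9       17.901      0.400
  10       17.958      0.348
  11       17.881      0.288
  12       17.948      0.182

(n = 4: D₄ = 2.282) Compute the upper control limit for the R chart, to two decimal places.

0.74

R̄ = (0.292 + 0.271 + 0.313 + 0.314 + 0.207 + 0.410 + 0.380 + 0.481 + 0.400 + 0.348 + 0.288 + 0.182) / 12 = 3.8860 / 12 = 0.3238
UCL_R = D₄·R̄ = 2.282 × 0.3238 = 0.7390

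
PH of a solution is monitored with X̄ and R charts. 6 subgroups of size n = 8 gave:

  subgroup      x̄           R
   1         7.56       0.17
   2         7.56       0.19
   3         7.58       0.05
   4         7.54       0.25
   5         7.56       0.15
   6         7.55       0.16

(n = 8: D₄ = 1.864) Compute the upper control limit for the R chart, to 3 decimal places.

R̄ = (0.17 + 0.19 + 0.05 + 0.25 + 0.15 + 0.16) / 6 = 0.9700 / 6 = 0.1617
UCL_R = D₄·R̄ = 1.864 × 0.1617 = 0.3013

0.301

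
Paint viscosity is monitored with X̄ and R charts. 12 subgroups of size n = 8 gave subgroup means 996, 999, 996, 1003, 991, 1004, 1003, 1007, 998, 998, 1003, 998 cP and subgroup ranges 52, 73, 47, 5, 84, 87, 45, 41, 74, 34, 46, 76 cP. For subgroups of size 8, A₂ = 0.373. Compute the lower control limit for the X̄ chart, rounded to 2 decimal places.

X̄̄ = (996 + 999 + 996 + 1003 + 991 + 1004 + 1003 + 1007 + 998 + 998 + 1003 + 998) / 12 = 11996.0000 / 12 = 999.6667
R̄ = (52 + 73 + 47 + 5 + 84 + 87 + 45 + 41 + 74 + 34 + 46 + 76) / 12 = 664.0000 / 12 = 55.3333
LCL = X̄̄ − A₂·R̄ = 999.6667 − 0.373 × 55.3333 = 979.0273

979.03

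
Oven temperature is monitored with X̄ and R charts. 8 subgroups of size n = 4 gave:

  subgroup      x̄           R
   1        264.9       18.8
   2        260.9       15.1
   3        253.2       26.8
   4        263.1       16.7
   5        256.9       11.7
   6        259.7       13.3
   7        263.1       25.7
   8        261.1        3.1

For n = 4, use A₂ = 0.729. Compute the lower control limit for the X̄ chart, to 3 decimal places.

X̄̄ = (264.9 + 260.9 + 253.2 + 263.1 + 256.9 + 259.7 + 263.1 + 261.1) / 8 = 2082.9000 / 8 = 260.3625
R̄ = (18.8 + 15.1 + 26.8 + 16.7 + 11.7 + 13.3 + 25.7 + 3.1) / 8 = 131.2000 / 8 = 16.4000
LCL = X̄̄ − A₂·R̄ = 260.3625 − 0.729 × 16.4000 = 248.4069

248.407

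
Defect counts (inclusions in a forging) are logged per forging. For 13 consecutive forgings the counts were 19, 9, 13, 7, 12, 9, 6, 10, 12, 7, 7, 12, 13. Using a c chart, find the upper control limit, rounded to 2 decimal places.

c̄ = (19 + 9 + 13 + 7 + 12 + 9 + 6 + 10 + 12 + 7 + 7 + 12 + 13) / 13 = 136 / 13 = 10.4615
UCL = c̄ + 3√c̄ = 10.4615 + 3 × √10.4615 = 10.4615 + 3 × 3.2344 = 20.1648

20.16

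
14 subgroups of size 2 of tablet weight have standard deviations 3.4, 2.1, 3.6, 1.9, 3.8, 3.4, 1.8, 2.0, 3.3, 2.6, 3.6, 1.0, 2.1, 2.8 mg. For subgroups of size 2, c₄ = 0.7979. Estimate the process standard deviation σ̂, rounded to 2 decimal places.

3.35

s̄ = (3.4 + 2.1 + 3.6 + 1.9 + 3.8 + 3.4 + 1.8 + 2.0 + 3.3 + 2.6 + 3.6 + 1.0 + 2.1 + 2.8) / 14 = 2.6714
σ̂ = s̄ / c₄ = 2.6714 / 0.7979 = 3.3481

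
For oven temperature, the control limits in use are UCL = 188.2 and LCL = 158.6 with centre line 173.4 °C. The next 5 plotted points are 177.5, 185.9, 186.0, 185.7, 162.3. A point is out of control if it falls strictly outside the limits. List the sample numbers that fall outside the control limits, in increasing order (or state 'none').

All 5 points lie within [158.6, 188.2].

none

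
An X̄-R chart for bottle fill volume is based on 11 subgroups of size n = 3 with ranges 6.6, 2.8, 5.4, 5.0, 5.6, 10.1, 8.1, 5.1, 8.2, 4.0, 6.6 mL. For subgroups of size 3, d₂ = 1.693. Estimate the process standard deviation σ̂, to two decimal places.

3.62

R̄ = (6.6 + 2.8 + 5.4 + 5.0 + 5.6 + 10.1 + 8.1 + 5.1 + 8.2 + 4.0 + 6.6) / 11 = 6.1364
σ̂ = R̄ / d₂ = 6.1364 / 1.693 = 3.6246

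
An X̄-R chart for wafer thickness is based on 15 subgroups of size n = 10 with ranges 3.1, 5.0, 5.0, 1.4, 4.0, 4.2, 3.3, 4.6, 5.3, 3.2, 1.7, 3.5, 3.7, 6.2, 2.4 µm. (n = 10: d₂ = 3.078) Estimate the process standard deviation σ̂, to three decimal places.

1.226

R̄ = (3.1 + 5.0 + 5.0 + 1.4 + 4.0 + 4.2 + 3.3 + 4.6 + 5.3 + 3.2 + 1.7 + 3.5 + 3.7 + 6.2 + 2.4) / 15 = 3.7733
σ̂ = R̄ / d₂ = 3.7733 / 3.078 = 1.2259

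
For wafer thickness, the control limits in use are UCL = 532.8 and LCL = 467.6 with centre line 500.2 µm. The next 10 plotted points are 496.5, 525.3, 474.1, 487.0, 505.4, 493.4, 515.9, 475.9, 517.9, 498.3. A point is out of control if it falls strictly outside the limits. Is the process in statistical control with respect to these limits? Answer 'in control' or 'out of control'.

in control

All 10 points lie within [467.6, 532.8].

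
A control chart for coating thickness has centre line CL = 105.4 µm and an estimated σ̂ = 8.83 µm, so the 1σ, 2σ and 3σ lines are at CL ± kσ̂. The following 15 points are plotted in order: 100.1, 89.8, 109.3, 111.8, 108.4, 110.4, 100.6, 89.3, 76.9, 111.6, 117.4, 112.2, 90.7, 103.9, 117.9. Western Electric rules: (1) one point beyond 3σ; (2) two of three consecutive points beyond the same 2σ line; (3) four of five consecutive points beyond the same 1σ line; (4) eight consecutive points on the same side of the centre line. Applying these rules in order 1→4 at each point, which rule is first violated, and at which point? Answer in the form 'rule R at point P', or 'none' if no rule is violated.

rule 1 at point 9

Zone of each point (C = within 1σ̂, B = 1σ̂–2σ̂, A = 2σ̂–3σ̂, * = beyond 3σ̂; sign = side of CL): 1:-C, 2:-B, 3:+C, 4:+C, 5:+C, 6:+C, 7:-C, 8:-B, 9:-*, 10:+C, 11:+B, 12:+C, 13:-B, 14:-C, 15:+B
Rule 1 (one point beyond the 3σ limits) is satisfied at point 9.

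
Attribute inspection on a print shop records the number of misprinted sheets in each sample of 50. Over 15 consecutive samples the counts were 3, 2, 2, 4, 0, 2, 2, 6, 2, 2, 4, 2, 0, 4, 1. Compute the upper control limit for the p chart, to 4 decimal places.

p̄ = Σdᵢ / (k·n) = 36 / (15 × 50) = 0.04800
UCL = p̄ + 3·√(p̄(1−p̄)/n) = 0.04800 + 3 × √(0.04800×0.95200/50) = 0.04800 + 3 × 0.03023 = 0.13869

0.1387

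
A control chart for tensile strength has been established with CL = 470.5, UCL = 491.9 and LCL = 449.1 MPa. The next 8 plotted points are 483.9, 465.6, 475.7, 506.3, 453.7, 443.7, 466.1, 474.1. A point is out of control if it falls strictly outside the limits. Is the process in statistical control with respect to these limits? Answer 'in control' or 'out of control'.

Compare each point to [449.1, 491.9]: sample 4 = 506.3 > UCL; sample 6 = 443.7 < LCL.

out of control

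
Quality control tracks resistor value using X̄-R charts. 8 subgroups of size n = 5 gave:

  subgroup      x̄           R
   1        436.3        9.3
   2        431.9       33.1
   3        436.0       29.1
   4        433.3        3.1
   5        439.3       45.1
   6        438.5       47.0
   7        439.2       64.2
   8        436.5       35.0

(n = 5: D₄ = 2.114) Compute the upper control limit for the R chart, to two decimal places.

R̄ = (9.3 + 33.1 + 29.1 + 3.1 + 45.1 + 47.0 + 64.2 + 35.0) / 8 = 265.9000 / 8 = 33.2375
UCL_R = D₄·R̄ = 2.114 × 33.2375 = 70.2641

70.26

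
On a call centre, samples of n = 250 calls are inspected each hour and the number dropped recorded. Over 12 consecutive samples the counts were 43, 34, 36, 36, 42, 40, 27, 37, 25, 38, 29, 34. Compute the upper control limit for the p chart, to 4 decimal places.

p̄ = Σdᵢ / (k·n) = 421 / (12 × 250) = 0.14033
UCL = p̄ + 3·√(p̄(1−p̄)/n) = 0.14033 + 3 × √(0.14033×0.85967/250) = 0.14033 + 3 × 0.02197 = 0.20624

0.2062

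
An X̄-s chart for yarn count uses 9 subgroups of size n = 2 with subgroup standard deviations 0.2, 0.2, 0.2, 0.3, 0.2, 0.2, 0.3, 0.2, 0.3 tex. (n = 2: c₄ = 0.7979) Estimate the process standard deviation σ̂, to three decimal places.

0.292

s̄ = (0.2 + 0.2 + 0.2 + 0.3 + 0.2 + 0.2 + 0.3 + 0.2 + 0.3) / 9 = 0.2333
σ̂ = s̄ / c₄ = 0.2333 / 0.7979 = 0.2924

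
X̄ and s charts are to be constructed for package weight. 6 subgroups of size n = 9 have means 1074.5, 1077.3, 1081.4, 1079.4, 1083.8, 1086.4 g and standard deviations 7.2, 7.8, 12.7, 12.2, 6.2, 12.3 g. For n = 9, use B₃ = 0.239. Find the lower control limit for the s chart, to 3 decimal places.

2.326

s̄ = (7.2 + 7.8 + 12.7 + 12.2 + 6.2 + 12.3) / 6 = 9.7333
LCL_s = B₃·s̄ = 0.239 × 9.7333 = 2.3263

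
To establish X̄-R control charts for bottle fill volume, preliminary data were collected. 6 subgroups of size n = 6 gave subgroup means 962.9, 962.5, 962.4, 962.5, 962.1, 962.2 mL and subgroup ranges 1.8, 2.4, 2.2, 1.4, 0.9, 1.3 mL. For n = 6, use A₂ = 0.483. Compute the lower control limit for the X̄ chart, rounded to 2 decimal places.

961.63

X̄̄ = (962.9 + 962.5 + 962.4 + 962.5 + 962.1 + 962.2) / 6 = 5774.6000 / 6 = 962.4333
R̄ = (1.8 + 2.4 + 2.2 + 1.4 + 0.9 + 1.3) / 6 = 10.0000 / 6 = 1.6667
LCL = X̄̄ − A₂·R̄ = 962.4333 − 0.483 × 1.6667 = 961.6283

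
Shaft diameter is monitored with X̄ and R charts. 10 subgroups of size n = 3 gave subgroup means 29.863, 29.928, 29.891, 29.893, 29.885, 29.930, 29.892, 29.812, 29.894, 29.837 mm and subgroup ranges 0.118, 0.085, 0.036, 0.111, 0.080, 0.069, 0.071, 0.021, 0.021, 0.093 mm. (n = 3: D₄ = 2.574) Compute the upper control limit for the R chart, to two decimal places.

0.18

R̄ = (0.118 + 0.085 + 0.036 + 0.111 + 0.080 + 0.069 + 0.071 + 0.021 + 0.021 + 0.093) / 10 = 0.7050 / 10 = 0.0705
UCL_R = D₄·R̄ = 2.574 × 0.0705 = 0.1815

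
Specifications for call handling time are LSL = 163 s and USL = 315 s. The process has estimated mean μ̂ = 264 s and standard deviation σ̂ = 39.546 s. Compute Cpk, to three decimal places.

Cpu = (USL − μ̂) / (3σ̂) = (315 − 264) / (3 × 39.546) = 0.4299; Cpl = (μ̂ − LSL) / (3σ̂) = (264 − 163) / (3 × 39.546) = 0.8513; Cpk = min(Cpu, Cpl) = 0.4299

0.430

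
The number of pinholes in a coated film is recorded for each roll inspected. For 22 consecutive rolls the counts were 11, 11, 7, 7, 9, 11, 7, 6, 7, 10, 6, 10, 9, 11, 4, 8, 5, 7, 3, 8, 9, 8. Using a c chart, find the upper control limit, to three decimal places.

c̄ = (11 + 11 + 7 + 7 + 9 + 11 + 7 + 6 + 7 + 10 + 6 + 10 + 9 + 11 + 4 + 8 + 5 + 7 + 3 + 8 + 9 + 8) / 22 = 174 / 22 = 7.9091
UCL = c̄ + 3√c̄ = 7.9091 + 3 × √7.9091 = 7.9091 + 3 × 2.8123 = 16.3460

16.346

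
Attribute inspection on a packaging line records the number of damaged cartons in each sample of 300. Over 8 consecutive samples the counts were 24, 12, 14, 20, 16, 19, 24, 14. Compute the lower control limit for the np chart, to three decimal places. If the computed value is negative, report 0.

p̄ = Σdᵢ / (k·n) = 143 / (8 × 300) = 0.05958
LCL = np̄ − 3·√(np̄(1−p̄)) = 17.8750 − 3 × 4.1000 = 5.5750

5.575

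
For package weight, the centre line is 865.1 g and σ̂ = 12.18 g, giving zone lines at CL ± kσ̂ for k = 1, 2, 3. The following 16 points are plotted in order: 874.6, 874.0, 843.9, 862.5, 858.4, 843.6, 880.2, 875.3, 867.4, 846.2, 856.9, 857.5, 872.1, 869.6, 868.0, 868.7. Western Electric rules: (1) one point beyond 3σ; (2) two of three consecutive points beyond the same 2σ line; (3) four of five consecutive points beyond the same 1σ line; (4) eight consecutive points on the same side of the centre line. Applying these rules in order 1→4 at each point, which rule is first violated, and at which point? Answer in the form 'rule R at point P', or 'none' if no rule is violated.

none

Zone of each point (C = within 1σ̂, B = 1σ̂–2σ̂, A = 2σ̂–3σ̂, * = beyond 3σ̂; sign = side of CL): 1:+C, 2:+C, 3:-B, 4:-C, 5:-C, 6:-B, 7:+B, 8:+C, 9:+C, 10:-B, 11:-C, 12:-C, 13:+C, 14:+C, 15:+C, 16:+C
No rule fires across all 16 points.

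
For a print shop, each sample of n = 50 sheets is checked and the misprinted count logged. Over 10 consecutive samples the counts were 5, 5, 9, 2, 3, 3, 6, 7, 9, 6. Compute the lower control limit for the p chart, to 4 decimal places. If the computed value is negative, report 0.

p̄ = Σdᵢ / (k·n) = 55 / (10 × 50) = 0.11000
LCL = p̄ − 3·√(p̄(1−p̄)/n) = 0.11000 − 3 × 0.04425 = -0.02275 → 0 (negative, so LCL = 0)

0.0000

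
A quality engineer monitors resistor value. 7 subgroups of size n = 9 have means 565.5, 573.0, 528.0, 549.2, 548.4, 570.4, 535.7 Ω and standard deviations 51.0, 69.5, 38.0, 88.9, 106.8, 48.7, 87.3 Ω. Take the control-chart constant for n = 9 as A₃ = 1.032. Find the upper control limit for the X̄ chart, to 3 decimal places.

625.155

X̄̄ = (565.5 + 573.0 + 528.0 + 549.2 + 548.4 + 570.4 + 535.7) / 7 = 552.8857
s̄ = (51.0 + 69.5 + 38.0 + 88.9 + 106.8 + 48.7 + 87.3) / 7 = 70.0286
UCL = X̄̄ + A₃·s̄ = 552.8857 + 1.032 × 70.0286 = 625.1552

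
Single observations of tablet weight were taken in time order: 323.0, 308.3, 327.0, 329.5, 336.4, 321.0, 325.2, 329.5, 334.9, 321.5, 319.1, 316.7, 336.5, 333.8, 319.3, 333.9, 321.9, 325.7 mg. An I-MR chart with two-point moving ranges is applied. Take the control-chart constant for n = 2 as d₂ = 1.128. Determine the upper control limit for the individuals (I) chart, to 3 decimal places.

X̄ = (323.0 + 308.3 + 327.0 + 329.5 + 336.4 + 321.0 + 325.2 + 329.5 + 334.9 + 321.5 + 319.1 + 316.7 + 336.5 + 333.8 + 319.3 + 333.9 + 321.9 + 325.7) / 18 = 325.7333
Moving ranges: 14.7, 18.7, 2.5, 6.9, 15.4, 4.2, 4.3, 5.4, 13.4, 2.4, 2.4, 19.8, 2.7, 14.5, 14.6, 12.0, 3.8; M̄R̄ = 157.7000 / 17 = 9.2765
UCL = X̄ + 3·M̄R̄/d₂ = 325.7333 + 3 × 9.2765 / 1.128 = 350.4048

350.405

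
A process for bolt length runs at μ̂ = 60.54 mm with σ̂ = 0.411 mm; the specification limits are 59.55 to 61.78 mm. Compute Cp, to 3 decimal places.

Cp = (USL − LSL) / (6σ̂) = (61.78 − 59.55) / (6 × 0.411) = 2.2300 / 2.4660 = 0.9043

0.904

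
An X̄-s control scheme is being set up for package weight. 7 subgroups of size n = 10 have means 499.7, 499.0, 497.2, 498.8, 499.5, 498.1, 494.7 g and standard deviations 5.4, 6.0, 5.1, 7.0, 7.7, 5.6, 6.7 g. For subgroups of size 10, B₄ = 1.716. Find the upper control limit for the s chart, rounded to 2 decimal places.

s̄ = (5.4 + 6.0 + 5.1 + 7.0 + 7.7 + 5.6 + 6.7) / 7 = 6.2143
UCL_s = B₄·s̄ = 1.716 × 6.2143 = 10.6637

10.66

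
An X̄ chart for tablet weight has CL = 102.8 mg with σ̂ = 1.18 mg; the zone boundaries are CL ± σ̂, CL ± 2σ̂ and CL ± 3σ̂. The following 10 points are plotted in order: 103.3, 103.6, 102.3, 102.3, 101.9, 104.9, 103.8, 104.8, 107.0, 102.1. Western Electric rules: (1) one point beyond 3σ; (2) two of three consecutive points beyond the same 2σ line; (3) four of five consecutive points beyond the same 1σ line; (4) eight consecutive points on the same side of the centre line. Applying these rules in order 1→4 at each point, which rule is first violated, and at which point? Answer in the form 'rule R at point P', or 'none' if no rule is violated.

Zone of each point (C = within 1σ̂, B = 1σ̂–2σ̂, A = 2σ̂–3σ̂, * = beyond 3σ̂; sign = side of CL): 1:+C, 2:+C, 3:-C, 4:-C, 5:-C, 6:+B, 7:+C, 8:+B, 9:+*, 10:-C
Rule 1 (one point beyond the 3σ limits) is satisfied at point 9.

rule 1 at point 9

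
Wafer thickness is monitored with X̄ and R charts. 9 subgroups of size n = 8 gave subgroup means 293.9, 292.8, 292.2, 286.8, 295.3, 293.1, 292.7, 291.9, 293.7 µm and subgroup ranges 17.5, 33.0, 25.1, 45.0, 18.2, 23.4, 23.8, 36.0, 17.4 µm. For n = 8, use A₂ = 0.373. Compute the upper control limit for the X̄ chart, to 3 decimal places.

302.411

X̄̄ = (293.9 + 292.8 + 292.2 + 286.8 + 295.3 + 293.1 + 292.7 + 291.9 + 293.7) / 9 = 2632.4000 / 9 = 292.4889
R̄ = (17.5 + 33.0 + 25.1 + 45.0 + 18.2 + 23.4 + 23.8 + 36.0 + 17.4) / 9 = 239.4000 / 9 = 26.6000
UCL = X̄̄ + A₂·R̄ = 292.4889 + 0.373 × 26.6000 = 302.4107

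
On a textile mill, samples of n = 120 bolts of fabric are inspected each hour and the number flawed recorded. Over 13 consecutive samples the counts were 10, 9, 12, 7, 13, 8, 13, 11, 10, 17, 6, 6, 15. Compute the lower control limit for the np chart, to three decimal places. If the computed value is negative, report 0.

1.237

p̄ = Σdᵢ / (k·n) = 137 / (13 × 120) = 0.08782
LCL = np̄ − 3·√(np̄(1−p̄)) = 10.5385 − 3 × 3.1005 = 1.2370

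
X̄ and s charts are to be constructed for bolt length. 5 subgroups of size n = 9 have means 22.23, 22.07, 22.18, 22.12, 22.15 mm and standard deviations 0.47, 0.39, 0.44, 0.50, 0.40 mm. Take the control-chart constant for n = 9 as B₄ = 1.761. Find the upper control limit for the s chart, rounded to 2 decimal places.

0.77

s̄ = (0.47 + 0.39 + 0.44 + 0.50 + 0.40) / 5 = 0.4400
UCL_s = B₄·s̄ = 1.761 × 0.4400 = 0.7748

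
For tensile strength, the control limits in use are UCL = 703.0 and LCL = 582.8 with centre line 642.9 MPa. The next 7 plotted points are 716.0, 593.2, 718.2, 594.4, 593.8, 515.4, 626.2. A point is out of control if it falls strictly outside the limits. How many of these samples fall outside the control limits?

Compare each point to [582.8, 703.0]: sample 1 = 716.0 > UCL; sample 3 = 718.2 > UCL; sample 6 = 515.4 < LCL.

3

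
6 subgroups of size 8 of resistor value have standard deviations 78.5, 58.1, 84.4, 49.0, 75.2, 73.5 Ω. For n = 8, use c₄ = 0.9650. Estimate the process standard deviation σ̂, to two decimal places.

s̄ = (78.5 + 58.1 + 84.4 + 49.0 + 75.2 + 73.5) / 6 = 69.7833
σ̂ = s̄ / c₄ = 69.7833 / 0.9650 = 72.3143

72.31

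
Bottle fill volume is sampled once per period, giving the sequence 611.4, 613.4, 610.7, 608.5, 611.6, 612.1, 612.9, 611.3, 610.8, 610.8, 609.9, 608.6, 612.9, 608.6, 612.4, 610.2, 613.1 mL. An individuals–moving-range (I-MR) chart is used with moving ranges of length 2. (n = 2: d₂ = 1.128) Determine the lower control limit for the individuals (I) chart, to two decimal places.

X̄ = (611.4 + 613.4 + 610.7 + 608.5 + 611.6 + 612.1 + 612.9 + 611.3 + 610.8 + 610.8 + 609.9 + 608.6 + 612.9 + 608.6 + 612.4 + 610.2 + 613.1) / 17 = 611.1294
Moving ranges: 2.0, 2.7, 2.2, 3.1, 0.5, 0.8, 1.6, 0.5, 0.0, 0.9, 1.3, 4.3, 4.3, 3.8, 2.2, 2.9; M̄R̄ = 33.1000 / 16 = 2.0688
LCL = X̄ − 3·M̄R̄/d₂ = 611.1294 − 3 × 2.0688 / 1.128 = 605.6274

605.63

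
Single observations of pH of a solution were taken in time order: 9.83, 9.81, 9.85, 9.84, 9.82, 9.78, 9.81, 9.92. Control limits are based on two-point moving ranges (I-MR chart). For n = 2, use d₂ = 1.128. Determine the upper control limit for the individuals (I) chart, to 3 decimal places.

9.935

X̄ = (9.83 + 9.81 + 9.85 + 9.84 + 9.82 + 9.78 + 9.81 + 9.92) / 8 = 9.8325
Moving ranges: 0.02, 0.04, 0.01, 0.02, 0.04, 0.03, 0.11; M̄R̄ = 0.2700 / 7 = 0.0386
UCL = X̄ + 3·M̄R̄/d₂ = 9.8325 + 3 × 0.0386 / 1.128 = 9.9351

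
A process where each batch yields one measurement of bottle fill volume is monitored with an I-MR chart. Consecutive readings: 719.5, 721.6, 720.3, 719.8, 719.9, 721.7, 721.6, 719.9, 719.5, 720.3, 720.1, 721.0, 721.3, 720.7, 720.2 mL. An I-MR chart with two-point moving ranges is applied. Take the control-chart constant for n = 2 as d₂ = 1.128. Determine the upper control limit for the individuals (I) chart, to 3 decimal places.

722.640

X̄ = (719.5 + 721.6 + 720.3 + 719.8 + 719.9 + 721.7 + 721.6 + 719.9 + 719.5 + 720.3 + 720.1 + 721.0 + 721.3 + 720.7 + 720.2) / 15 = 720.4933
Moving ranges: 2.1, 1.3, 0.5, 0.1, 1.8, 0.1, 1.7, 0.4, 0.8, 0.2, 0.9, 0.3, 0.6, 0.5; M̄R̄ = 11.3000 / 14 = 0.8071
UCL = X̄ + 3·M̄R̄/d₂ = 720.4933 + 3 × 0.8071 / 1.128 = 722.6400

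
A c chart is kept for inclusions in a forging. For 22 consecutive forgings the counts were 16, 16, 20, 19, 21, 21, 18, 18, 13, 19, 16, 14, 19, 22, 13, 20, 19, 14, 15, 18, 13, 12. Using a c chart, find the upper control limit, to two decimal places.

c̄ = (16 + 16 + 20 + 19 + 21 + 21 + 18 + 18 + 13 + 19 + 16 + 14 + 19 + 22 + 13 + 20 + 19 + 14 + 15 + 18 + 13 + 12) / 22 = 376 / 22 = 17.0909
UCL = c̄ + 3√c̄ = 17.0909 + 3 × √17.0909 = 17.0909 + 3 × 4.1341 = 29.4933

29.49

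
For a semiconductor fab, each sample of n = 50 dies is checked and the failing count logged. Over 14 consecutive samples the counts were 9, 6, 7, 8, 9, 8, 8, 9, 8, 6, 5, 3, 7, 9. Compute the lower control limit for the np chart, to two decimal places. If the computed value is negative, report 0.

0.00

p̄ = Σdᵢ / (k·n) = 102 / (14 × 50) = 0.14571
LCL = np̄ − 3·√(np̄(1−p̄)) = 7.2857 − 3 × 2.4948 = -0.1987 → 0 (negative, so LCL = 0)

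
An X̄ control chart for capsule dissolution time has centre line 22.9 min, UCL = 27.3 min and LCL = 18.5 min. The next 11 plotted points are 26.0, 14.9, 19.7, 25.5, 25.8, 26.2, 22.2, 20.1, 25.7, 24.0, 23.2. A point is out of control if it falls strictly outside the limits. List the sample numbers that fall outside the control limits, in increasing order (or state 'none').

Compare each point to [18.5, 27.3]: sample 2 = 14.9 < LCL.

2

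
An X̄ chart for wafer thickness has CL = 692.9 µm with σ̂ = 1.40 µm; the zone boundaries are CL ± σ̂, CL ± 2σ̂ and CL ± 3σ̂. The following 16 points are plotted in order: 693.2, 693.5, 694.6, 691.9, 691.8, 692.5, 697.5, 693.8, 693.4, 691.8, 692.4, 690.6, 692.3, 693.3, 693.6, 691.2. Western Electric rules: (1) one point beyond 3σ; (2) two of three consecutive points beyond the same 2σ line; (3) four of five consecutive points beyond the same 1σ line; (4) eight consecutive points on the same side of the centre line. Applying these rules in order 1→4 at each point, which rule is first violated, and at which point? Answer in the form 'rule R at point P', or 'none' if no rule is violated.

Zone of each point (C = within 1σ̂, B = 1σ̂–2σ̂, A = 2σ̂–3σ̂, * = beyond 3σ̂; sign = side of CL): 1:+C, 2:+C, 3:+B, 4:-C, 5:-C, 6:-C, 7:+*, 8:+C, 9:+C, 10:-C, 11:-C, 12:-B, 13:-C, 14:+C, 15:+C, 16:-B
Rule 1 (one point beyond the 3σ limits) is satisfied at point 7.

rule 1 at point 7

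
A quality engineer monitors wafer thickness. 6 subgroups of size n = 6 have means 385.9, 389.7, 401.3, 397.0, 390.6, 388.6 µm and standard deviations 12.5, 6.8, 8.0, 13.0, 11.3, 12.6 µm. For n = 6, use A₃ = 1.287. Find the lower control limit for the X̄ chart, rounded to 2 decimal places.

X̄̄ = (385.9 + 389.7 + 401.3 + 397.0 + 390.6 + 388.6) / 6 = 392.1833
s̄ = (12.5 + 6.8 + 8.0 + 13.0 + 11.3 + 12.6) / 6 = 10.7000
LCL = X̄̄ − A₃·s̄ = 392.1833 − 1.287 × 10.7000 = 378.4124

378.41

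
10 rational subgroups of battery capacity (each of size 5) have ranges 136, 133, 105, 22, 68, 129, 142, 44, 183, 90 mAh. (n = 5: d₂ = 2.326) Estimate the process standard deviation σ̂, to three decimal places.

R̄ = (136 + 133 + 105 + 22 + 68 + 129 + 142 + 44 + 183 + 90) / 10 = 105.2000
σ̂ = R̄ / d₂ = 105.2000 / 2.326 = 45.2279

45.228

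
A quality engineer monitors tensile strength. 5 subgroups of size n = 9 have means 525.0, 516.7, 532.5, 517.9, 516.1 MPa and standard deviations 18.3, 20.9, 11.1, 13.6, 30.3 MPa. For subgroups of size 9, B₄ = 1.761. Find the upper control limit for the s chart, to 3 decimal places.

s̄ = (18.3 + 20.9 + 11.1 + 13.6 + 30.3) / 5 = 18.8400
UCL_s = B₄·s̄ = 1.761 × 18.8400 = 33.1772

33.177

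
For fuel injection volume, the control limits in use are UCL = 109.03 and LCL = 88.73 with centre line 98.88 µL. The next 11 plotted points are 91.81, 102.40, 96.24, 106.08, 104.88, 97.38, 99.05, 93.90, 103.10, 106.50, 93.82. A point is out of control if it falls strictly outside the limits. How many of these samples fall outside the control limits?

All 11 points lie within [88.73, 109.03].

0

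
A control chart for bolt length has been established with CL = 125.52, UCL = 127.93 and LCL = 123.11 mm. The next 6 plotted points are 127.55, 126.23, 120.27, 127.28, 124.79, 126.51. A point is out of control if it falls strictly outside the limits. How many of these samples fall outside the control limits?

1

Compare each point to [123.11, 127.93]: sample 3 = 120.27 < LCL.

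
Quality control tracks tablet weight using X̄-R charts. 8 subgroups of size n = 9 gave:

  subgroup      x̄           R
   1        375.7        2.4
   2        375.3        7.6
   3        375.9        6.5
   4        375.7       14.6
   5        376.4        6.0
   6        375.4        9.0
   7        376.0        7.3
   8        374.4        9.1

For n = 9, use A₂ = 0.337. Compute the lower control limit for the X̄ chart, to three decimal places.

372.967

X̄̄ = (375.7 + 375.3 + 375.9 + 375.7 + 376.4 + 375.4 + 376.0 + 374.4) / 8 = 3004.8000 / 8 = 375.6000
R̄ = (2.4 + 7.6 + 6.5 + 14.6 + 6.0 + 9.0 + 7.3 + 9.1) / 8 = 62.5000 / 8 = 7.8125
LCL = X̄̄ − A₂·R̄ = 375.6000 − 0.337 × 7.8125 = 372.9672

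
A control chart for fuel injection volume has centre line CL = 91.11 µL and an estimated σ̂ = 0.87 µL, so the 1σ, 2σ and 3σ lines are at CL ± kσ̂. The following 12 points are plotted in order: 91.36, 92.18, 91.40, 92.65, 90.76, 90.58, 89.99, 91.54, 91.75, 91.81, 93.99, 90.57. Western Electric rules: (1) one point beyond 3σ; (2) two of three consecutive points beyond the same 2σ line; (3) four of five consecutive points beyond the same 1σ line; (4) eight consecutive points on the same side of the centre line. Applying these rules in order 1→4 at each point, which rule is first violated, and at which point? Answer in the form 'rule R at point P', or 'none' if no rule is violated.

rule 1 at point 11

Zone of each point (C = within 1σ̂, B = 1σ̂–2σ̂, A = 2σ̂–3σ̂, * = beyond 3σ̂; sign = side of CL): 1:+C, 2:+B, 3:+C, 4:+B, 5:-C, 6:-C, 7:-B, 8:+C, 9:+C, 10:+C, 11:+*, 12:-C
Rule 1 (one point beyond the 3σ limits) is satisfied at point 11.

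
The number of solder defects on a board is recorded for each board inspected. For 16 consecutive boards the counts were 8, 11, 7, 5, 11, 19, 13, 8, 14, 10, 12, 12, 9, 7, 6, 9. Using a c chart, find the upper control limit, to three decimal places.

c̄ = (8 + 11 + 7 + 5 + 11 + 19 + 13 + 8 + 14 + 10 + 12 + 12 + 9 + 7 + 6 + 9) / 16 = 161 / 16 = 10.0625
UCL = c̄ + 3√c̄ = 10.0625 + 3 × √10.0625 = 10.0625 + 3 × 3.1721 = 19.5789

19.579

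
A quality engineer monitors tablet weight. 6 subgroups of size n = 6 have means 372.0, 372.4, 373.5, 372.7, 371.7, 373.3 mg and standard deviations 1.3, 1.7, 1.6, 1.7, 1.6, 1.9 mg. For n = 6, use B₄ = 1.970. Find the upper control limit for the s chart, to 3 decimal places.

3.218

s̄ = (1.3 + 1.7 + 1.6 + 1.7 + 1.6 + 1.9) / 6 = 1.6333
UCL_s = B₄·s̄ = 1.970 × 1.6333 = 3.2177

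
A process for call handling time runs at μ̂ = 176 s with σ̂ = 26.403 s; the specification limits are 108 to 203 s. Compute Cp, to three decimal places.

0.600

Cp = (USL − LSL) / (6σ̂) = (203 − 108) / (6 × 26.403) = 95.0000 / 158.4180 = 0.5997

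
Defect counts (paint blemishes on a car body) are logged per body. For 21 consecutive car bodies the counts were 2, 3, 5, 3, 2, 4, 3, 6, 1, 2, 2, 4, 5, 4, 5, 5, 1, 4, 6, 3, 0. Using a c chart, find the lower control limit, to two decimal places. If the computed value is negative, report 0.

c̄ = (2 + 3 + 5 + 3 + 2 + 4 + 3 + 6 + 1 + 2 + 2 + 4 + 5 + 4 + 5 + 5 + 1 + 4 + 6 + 3 + 0) / 21 = 70 / 21 = 3.3333
LCL = c̄ − 3√c̄ = 3.3333 − 3 × 1.8257 = -2.1439 → 0 (cannot be negative)

0.00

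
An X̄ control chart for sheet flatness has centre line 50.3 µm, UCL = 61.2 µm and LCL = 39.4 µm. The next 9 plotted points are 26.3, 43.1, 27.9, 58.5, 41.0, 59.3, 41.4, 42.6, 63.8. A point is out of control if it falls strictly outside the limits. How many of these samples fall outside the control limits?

3

Compare each point to [39.4, 61.2]: sample 1 = 26.3 < LCL; sample 3 = 27.9 < LCL; sample 9 = 63.8 > UCL.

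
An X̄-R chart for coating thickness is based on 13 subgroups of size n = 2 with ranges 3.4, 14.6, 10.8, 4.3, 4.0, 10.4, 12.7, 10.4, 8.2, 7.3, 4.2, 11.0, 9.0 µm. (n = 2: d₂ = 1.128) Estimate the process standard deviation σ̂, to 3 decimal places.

7.522

R̄ = (3.4 + 14.6 + 10.8 + 4.3 + 4.0 + 10.4 + 12.7 + 10.4 + 8.2 + 7.3 + 4.2 + 11.0 + 9.0) / 13 = 8.4846
σ̂ = R̄ / d₂ = 8.4846 / 1.128 = 7.5218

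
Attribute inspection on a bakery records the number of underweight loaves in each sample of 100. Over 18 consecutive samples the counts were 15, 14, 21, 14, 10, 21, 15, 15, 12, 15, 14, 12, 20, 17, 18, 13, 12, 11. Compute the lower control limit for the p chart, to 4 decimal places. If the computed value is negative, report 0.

0.0425

p̄ = Σdᵢ / (k·n) = 269 / (18 × 100) = 0.14944
LCL = p̄ − 3·√(p̄(1−p̄)/n) = 0.14944 − 3 × 0.03565 = 0.04249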